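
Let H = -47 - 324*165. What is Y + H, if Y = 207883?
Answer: 154376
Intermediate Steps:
H = -53507 (H = -47 - 53460 = -53507)
Y + H = 207883 - 53507 = 154376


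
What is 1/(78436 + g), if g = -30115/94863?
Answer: 94863/7440644153 ≈ 1.2749e-5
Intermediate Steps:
g = -30115/94863 (g = -30115*1/94863 = -30115/94863 ≈ -0.31746)
1/(78436 + g) = 1/(78436 - 30115/94863) = 1/(7440644153/94863) = 94863/7440644153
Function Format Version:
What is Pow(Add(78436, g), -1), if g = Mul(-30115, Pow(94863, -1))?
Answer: Rational(94863, 7440644153) ≈ 1.2749e-5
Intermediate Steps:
g = Rational(-30115, 94863) (g = Mul(-30115, Rational(1, 94863)) = Rational(-30115, 94863) ≈ -0.31746)
Pow(Add(78436, g), -1) = Pow(Add(78436, Rational(-30115, 94863)), -1) = Pow(Rational(7440644153, 94863), -1) = Rational(94863, 7440644153)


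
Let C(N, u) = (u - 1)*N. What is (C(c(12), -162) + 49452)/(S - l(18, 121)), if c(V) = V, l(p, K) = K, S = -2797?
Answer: -23748/1459 ≈ -16.277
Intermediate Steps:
C(N, u) = N*(-1 + u) (C(N, u) = (-1 + u)*N = N*(-1 + u))
(C(c(12), -162) + 49452)/(S - l(18, 121)) = (12*(-1 - 162) + 49452)/(-2797 - 1*121) = (12*(-163) + 49452)/(-2797 - 121) = (-1956 + 49452)/(-2918) = 47496*(-1/2918) = -23748/1459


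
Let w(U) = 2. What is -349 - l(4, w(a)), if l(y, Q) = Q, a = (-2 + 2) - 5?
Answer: -351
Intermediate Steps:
a = -5 (a = 0 - 5 = -5)
-349 - l(4, w(a)) = -349 - 1*2 = -349 - 2 = -351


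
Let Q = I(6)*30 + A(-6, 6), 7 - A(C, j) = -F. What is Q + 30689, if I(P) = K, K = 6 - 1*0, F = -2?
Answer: 30874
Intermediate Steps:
K = 6 (K = 6 + 0 = 6)
A(C, j) = 5 (A(C, j) = 7 - (-1)*(-2) = 7 - 1*2 = 7 - 2 = 5)
I(P) = 6
Q = 185 (Q = 6*30 + 5 = 180 + 5 = 185)
Q + 30689 = 185 + 30689 = 30874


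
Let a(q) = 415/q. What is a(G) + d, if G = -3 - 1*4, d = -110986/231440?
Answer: -184077/3080 ≈ -59.765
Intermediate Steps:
d = -211/440 (d = -110986*1/231440 = -211/440 ≈ -0.47955)
G = -7 (G = -3 - 4 = -7)
a(G) + d = 415/(-7) - 211/440 = 415*(-⅐) - 211/440 = -415/7 - 211/440 = -184077/3080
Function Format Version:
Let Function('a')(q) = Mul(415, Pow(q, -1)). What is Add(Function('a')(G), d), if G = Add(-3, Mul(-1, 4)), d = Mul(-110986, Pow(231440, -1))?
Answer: Rational(-184077, 3080) ≈ -59.765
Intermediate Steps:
d = Rational(-211, 440) (d = Mul(-110986, Rational(1, 231440)) = Rational(-211, 440) ≈ -0.47955)
G = -7 (G = Add(-3, -4) = -7)
Add(Function('a')(G), d) = Add(Mul(415, Pow(-7, -1)), Rational(-211, 440)) = Add(Mul(415, Rational(-1, 7)), Rational(-211, 440)) = Add(Rational(-415, 7), Rational(-211, 440)) = Rational(-184077, 3080)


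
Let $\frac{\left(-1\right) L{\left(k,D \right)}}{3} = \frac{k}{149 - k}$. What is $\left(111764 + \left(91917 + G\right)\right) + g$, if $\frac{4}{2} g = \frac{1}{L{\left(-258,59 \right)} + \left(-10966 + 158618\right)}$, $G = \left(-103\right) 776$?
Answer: $\frac{14873907226235}{120190276} \approx 1.2375 \cdot 10^{5}$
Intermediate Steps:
$L{\left(k,D \right)} = - \frac{3 k}{149 - k}$ ($L{\left(k,D \right)} = - 3 \frac{k}{149 - k} = - \frac{3 k}{149 - k}$)
$G = -79928$
$g = \frac{407}{120190276}$ ($g = \frac{1}{2 \left(3 \left(-258\right) \frac{1}{-149 - 258} + \left(-10966 + 158618\right)\right)} = \frac{1}{2 \left(3 \left(-258\right) \frac{1}{-407} + 147652\right)} = \frac{1}{2 \left(3 \left(-258\right) \left(- \frac{1}{407}\right) + 147652\right)} = \frac{1}{2 \left(\frac{774}{407} + 147652\right)} = \frac{1}{2 \cdot \frac{60095138}{407}} = \frac{1}{2} \cdot \frac{407}{60095138} = \frac{407}{120190276} \approx 3.3863 \cdot 10^{-6}$)
$\left(111764 + \left(91917 + G\right)\right) + g = \left(111764 + \left(91917 - 79928\right)\right) + \frac{407}{120190276} = \left(111764 + 11989\right) + \frac{407}{120190276} = 123753 + \frac{407}{120190276} = \frac{14873907226235}{120190276}$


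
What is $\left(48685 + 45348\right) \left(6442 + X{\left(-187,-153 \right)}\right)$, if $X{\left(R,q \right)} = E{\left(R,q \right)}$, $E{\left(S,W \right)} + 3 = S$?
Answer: $587894316$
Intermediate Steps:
$E{\left(S,W \right)} = -3 + S$
$X{\left(R,q \right)} = -3 + R$
$\left(48685 + 45348\right) \left(6442 + X{\left(-187,-153 \right)}\right) = \left(48685 + 45348\right) \left(6442 - 190\right) = 94033 \left(6442 - 190\right) = 94033 \cdot 6252 = 587894316$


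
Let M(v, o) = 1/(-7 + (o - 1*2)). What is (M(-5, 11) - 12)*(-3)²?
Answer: -207/2 ≈ -103.50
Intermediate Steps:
M(v, o) = 1/(-9 + o) (M(v, o) = 1/(-7 + (o - 2)) = 1/(-7 + (-2 + o)) = 1/(-9 + o))
(M(-5, 11) - 12)*(-3)² = (1/(-9 + 11) - 12)*(-3)² = (1/2 - 12)*9 = (½ - 12)*9 = -23/2*9 = -207/2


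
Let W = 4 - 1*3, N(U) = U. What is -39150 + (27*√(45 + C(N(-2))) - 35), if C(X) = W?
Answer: -39185 + 27*√46 ≈ -39002.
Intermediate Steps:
W = 1 (W = 4 - 3 = 1)
C(X) = 1
-39150 + (27*√(45 + C(N(-2))) - 35) = -39150 + (27*√(45 + 1) - 35) = -39150 + (27*√46 - 35) = -39150 + (-35 + 27*√46) = -39185 + 27*√46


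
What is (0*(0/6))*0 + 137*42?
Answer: 5754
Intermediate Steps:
(0*(0/6))*0 + 137*42 = (0*(0*(1/6)))*0 + 5754 = (0*0)*0 + 5754 = 0*0 + 5754 = 0 + 5754 = 5754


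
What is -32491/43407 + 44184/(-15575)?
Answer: -346277459/96580575 ≈ -3.5854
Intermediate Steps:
-32491/43407 + 44184/(-15575) = -32491*1/43407 + 44184*(-1/15575) = -32491/43407 - 6312/2225 = -346277459/96580575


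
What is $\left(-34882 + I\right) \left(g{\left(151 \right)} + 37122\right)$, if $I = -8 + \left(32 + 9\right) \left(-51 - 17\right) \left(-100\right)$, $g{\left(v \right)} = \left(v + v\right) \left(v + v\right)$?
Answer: $31299994660$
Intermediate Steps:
$g{\left(v \right)} = 4 v^{2}$ ($g{\left(v \right)} = 2 v 2 v = 4 v^{2}$)
$I = 278792$ ($I = -8 + 41 \left(-68\right) \left(-100\right) = -8 - -278800 = -8 + 278800 = 278792$)
$\left(-34882 + I\right) \left(g{\left(151 \right)} + 37122\right) = \left(-34882 + 278792\right) \left(4 \cdot 151^{2} + 37122\right) = 243910 \left(4 \cdot 22801 + 37122\right) = 243910 \left(91204 + 37122\right) = 243910 \cdot 128326 = 31299994660$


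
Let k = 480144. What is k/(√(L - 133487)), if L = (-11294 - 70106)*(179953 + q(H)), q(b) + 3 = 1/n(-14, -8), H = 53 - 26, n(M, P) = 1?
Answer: -480144*I*√14648144887/14648144887 ≈ -3.9672*I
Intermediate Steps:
H = 27
q(b) = -2 (q(b) = -3 + 1/1 = -3 + 1 = -2)
L = -14648011400 (L = (-11294 - 70106)*(179953 - 2) = -81400*179951 = -14648011400)
k/(√(L - 133487)) = 480144/(√(-14648011400 - 133487)) = 480144/(√(-14648144887)) = 480144/((I*√14648144887)) = 480144*(-I*√14648144887/14648144887) = -480144*I*√14648144887/14648144887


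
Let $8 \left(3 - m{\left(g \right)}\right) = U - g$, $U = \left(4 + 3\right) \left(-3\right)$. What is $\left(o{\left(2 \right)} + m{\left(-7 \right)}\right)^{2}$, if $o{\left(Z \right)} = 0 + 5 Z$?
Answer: $\frac{3481}{16} \approx 217.56$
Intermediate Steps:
$U = -21$ ($U = 7 \left(-3\right) = -21$)
$m{\left(g \right)} = \frac{45}{8} + \frac{g}{8}$ ($m{\left(g \right)} = 3 - \frac{-21 - g}{8} = 3 + \left(\frac{21}{8} + \frac{g}{8}\right) = \frac{45}{8} + \frac{g}{8}$)
$o{\left(Z \right)} = 5 Z$
$\left(o{\left(2 \right)} + m{\left(-7 \right)}\right)^{2} = \left(5 \cdot 2 + \left(\frac{45}{8} + \frac{1}{8} \left(-7\right)\right)\right)^{2} = \left(10 + \left(\frac{45}{8} - \frac{7}{8}\right)\right)^{2} = \left(10 + \frac{19}{4}\right)^{2} = \left(\frac{59}{4}\right)^{2} = \frac{3481}{16}$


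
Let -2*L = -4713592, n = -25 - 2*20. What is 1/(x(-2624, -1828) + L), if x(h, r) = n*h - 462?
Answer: 1/2526894 ≈ 3.9574e-7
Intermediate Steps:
n = -65 (n = -25 - 40 = -65)
L = 2356796 (L = -½*(-4713592) = 2356796)
x(h, r) = -462 - 65*h (x(h, r) = -65*h - 462 = -462 - 65*h)
1/(x(-2624, -1828) + L) = 1/((-462 - 65*(-2624)) + 2356796) = 1/((-462 + 170560) + 2356796) = 1/(170098 + 2356796) = 1/2526894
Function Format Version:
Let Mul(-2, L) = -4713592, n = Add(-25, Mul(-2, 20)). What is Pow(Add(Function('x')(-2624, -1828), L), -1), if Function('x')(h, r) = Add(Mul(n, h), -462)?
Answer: Rational(1, 2526894) ≈ 3.9574e-7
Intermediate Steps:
n = -65 (n = Add(-25, -40) = -65)
L = 2356796 (L = Mul(Rational(-1, 2), -4713592) = 2356796)
Function('x')(h, r) = Add(-462, Mul(-65, h)) (Function('x')(h, r) = Add(Mul(-65, h), -462) = Add(-462, Mul(-65, h)))
Pow(Add(Function('x')(-2624, -1828), L), -1) = Pow(Add(Add(-462, Mul(-65, -2624)), 2356796), -1) = Pow(Add(Add(-462, 170560), 2356796), -1) = Pow(Add(170098, 2356796), -1) = Pow(2526894, -1) = Rational(1, 2526894)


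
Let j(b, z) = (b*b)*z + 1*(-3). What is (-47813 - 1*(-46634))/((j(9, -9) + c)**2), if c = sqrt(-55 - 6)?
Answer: -1179/(732 - I*sqrt(61))**2 ≈ -0.0021996 - 4.6944e-5*I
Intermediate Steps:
j(b, z) = -3 + z*b**2 (j(b, z) = b**2*z - 3 = z*b**2 - 3 = -3 + z*b**2)
c = I*sqrt(61) (c = sqrt(-61) = I*sqrt(61) ≈ 7.8102*I)
(-47813 - 1*(-46634))/((j(9, -9) + c)**2) = (-47813 - 1*(-46634))/(((-3 - 9*9**2) + I*sqrt(61))**2) = (-47813 + 46634)/(((-3 - 9*81) + I*sqrt(61))**2) = -1179/((-3 - 729) + I*sqrt(61))**2 = -1179/(-732 + I*sqrt(61))**2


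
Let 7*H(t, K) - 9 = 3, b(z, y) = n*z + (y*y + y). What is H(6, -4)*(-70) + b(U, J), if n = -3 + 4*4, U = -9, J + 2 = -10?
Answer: -105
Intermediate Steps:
J = -12 (J = -2 - 10 = -12)
n = 13 (n = -3 + 16 = 13)
b(z, y) = y + y² + 13*z (b(z, y) = 13*z + (y*y + y) = 13*z + (y² + y) = 13*z + (y + y²) = y + y² + 13*z)
H(t, K) = 12/7 (H(t, K) = 9/7 + (⅐)*3 = 9/7 + 3/7 = 12/7)
H(6, -4)*(-70) + b(U, J) = (12/7)*(-70) + (-12 + (-12)² + 13*(-9)) = -120 + (-12 + 144 - 117) = -120 + 15 = -105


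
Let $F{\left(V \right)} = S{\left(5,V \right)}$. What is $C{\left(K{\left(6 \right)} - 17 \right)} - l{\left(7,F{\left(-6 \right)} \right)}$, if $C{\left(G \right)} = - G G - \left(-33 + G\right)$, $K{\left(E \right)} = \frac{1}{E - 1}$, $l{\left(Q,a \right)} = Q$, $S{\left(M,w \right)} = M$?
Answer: $- \frac{5986}{25} \approx -239.44$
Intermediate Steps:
$F{\left(V \right)} = 5$
$K{\left(E \right)} = \frac{1}{-1 + E}$
$C{\left(G \right)} = 33 - G - G^{2}$ ($C{\left(G \right)} = - G^{2} - \left(-33 + G\right) = 33 - G - G^{2}$)
$C{\left(K{\left(6 \right)} - 17 \right)} - l{\left(7,F{\left(-6 \right)} \right)} = \left(33 - \left(\frac{1}{-1 + 6} - 17\right) - \left(\frac{1}{-1 + 6} - 17\right)^{2}\right) - 7 = \left(33 - \left(\frac{1}{5} - 17\right) - \left(\frac{1}{5} - 17\right)^{2}\right) - 7 = \left(33 - - \frac{84}{5} - \left(- \frac{84}{5}\right)^{2}\right) - 7 = \left(33 + \frac{84}{5} - \frac{7056}{25}\right) - 7 = - \frac{5811}{25} - 7 = - \frac{5986}{25}$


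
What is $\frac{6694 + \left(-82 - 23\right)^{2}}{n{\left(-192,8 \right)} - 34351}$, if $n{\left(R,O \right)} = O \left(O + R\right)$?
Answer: $- \frac{17719}{35823} \approx -0.49463$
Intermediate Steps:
$\frac{6694 + \left(-82 - 23\right)^{2}}{n{\left(-192,8 \right)} - 34351} = \frac{6694 + \left(-82 - 23\right)^{2}}{8 \left(8 - 192\right) - 34351} = \frac{6694 + \left(-105\right)^{2}}{8 \left(-184\right) - 34351} = \frac{6694 + 11025}{-1472 - 34351} = \frac{17719}{-35823} = 17719 \left(- \frac{1}{35823}\right) = - \frac{17719}{35823}$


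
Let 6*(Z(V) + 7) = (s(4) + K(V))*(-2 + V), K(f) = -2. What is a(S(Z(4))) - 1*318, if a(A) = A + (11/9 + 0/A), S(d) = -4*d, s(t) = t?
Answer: -2623/9 ≈ -291.44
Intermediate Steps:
Z(V) = -23/3 + V/3 (Z(V) = -7 + ((4 - 2)*(-2 + V))/6 = -7 + (2*(-2 + V))/6 = -7 + (-4 + 2*V)/6 = -7 + (-⅔ + V/3) = -23/3 + V/3)
a(A) = 11/9 + A (a(A) = A + (11*(⅑) + 0) = A + (11/9 + 0) = A + 11/9 = 11/9 + A)
a(S(Z(4))) - 1*318 = (11/9 - 4*(-23/3 + (⅓)*4)) - 1*318 = (11/9 - 4*(-23/3 + 4/3)) - 318 = (11/9 - 4*(-19/3)) - 318 = (11/9 + 76/3) - 318 = 239/9 - 318 = -2623/9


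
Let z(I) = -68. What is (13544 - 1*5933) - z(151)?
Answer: 7679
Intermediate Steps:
(13544 - 1*5933) - z(151) = (13544 - 1*5933) - 1*(-68) = (13544 - 5933) + 68 = 7611 + 68 = 7679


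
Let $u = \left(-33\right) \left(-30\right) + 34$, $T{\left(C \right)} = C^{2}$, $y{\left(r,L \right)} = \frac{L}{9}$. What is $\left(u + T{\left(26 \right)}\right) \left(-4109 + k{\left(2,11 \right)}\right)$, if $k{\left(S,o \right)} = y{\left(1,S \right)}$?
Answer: $- \frac{62864300}{9} \approx -6.9849 \cdot 10^{6}$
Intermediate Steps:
$y{\left(r,L \right)} = \frac{L}{9}$ ($y{\left(r,L \right)} = L \frac{1}{9} = \frac{L}{9}$)
$k{\left(S,o \right)} = \frac{S}{9}$
$u = 1024$ ($u = 990 + 34 = 1024$)
$\left(u + T{\left(26 \right)}\right) \left(-4109 + k{\left(2,11 \right)}\right) = \left(1024 + 26^{2}\right) \left(-4109 + \frac{1}{9} \cdot 2\right) = \left(1024 + 676\right) \left(-4109 + \frac{2}{9}\right) = 1700 \left(- \frac{36979}{9}\right) = - \frac{62864300}{9}$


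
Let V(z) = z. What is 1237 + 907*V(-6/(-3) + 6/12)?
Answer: 7009/2 ≈ 3504.5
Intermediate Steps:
1237 + 907*V(-6/(-3) + 6/12) = 1237 + 907*(-6/(-3) + 6/12) = 1237 + 907*(-6*(-⅓) + 6*(1/12)) = 1237 + 907*(2 + ½) = 1237 + 907*(5/2) = 1237 + 4535/2 = 7009/2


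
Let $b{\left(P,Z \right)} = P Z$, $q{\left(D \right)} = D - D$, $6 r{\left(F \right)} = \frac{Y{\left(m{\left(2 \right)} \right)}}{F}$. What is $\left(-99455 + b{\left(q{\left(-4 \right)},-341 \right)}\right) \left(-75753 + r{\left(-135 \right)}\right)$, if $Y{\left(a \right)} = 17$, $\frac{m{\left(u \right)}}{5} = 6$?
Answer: $\frac{1220510705777}{162} \approx 7.534 \cdot 10^{9}$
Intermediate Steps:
$m{\left(u \right)} = 30$ ($m{\left(u \right)} = 5 \cdot 6 = 30$)
$r{\left(F \right)} = \frac{17}{6 F}$ ($r{\left(F \right)} = \frac{17 \frac{1}{F}}{6} = \frac{17}{6 F}$)
$q{\left(D \right)} = 0$
$\left(-99455 + b{\left(q{\left(-4 \right)},-341 \right)}\right) \left(-75753 + r{\left(-135 \right)}\right) = \left(-99455 + 0 \left(-341\right)\right) \left(-75753 + \frac{17}{6 \left(-135\right)}\right) = \left(-99455 + 0\right) \left(-75753 + \frac{17}{6} \left(- \frac{1}{135}\right)\right) = - 99455 \left(-75753 - \frac{17}{810}\right) = \left(-99455\right) \left(- \frac{61359947}{810}\right) = \frac{1220510705777}{162}$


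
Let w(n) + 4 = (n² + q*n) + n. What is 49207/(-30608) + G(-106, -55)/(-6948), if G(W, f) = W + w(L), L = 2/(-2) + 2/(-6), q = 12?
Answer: -760606271/478494864 ≈ -1.5896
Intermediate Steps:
L = -4/3 (L = 2*(-½) + 2*(-⅙) = -1 - ⅓ = -4/3 ≈ -1.3333)
w(n) = -4 + n² + 13*n (w(n) = -4 + ((n² + 12*n) + n) = -4 + (n² + 13*n) = -4 + n² + 13*n)
G(W, f) = -176/9 + W (G(W, f) = W + (-4 + (-4/3)² + 13*(-4/3)) = W + (-4 + 16/9 - 52/3) = W - 176/9 = -176/9 + W)
49207/(-30608) + G(-106, -55)/(-6948) = 49207/(-30608) + (-176/9 - 106)/(-6948) = 49207*(-1/30608) - 1130/9*(-1/6948) = -49207/30608 + 565/31266 = -760606271/478494864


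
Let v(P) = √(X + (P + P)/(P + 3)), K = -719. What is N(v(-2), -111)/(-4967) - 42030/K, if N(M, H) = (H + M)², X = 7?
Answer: 199902054/3571273 + 222*√3/4967 ≈ 56.052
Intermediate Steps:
v(P) = √(7 + 2*P/(3 + P)) (v(P) = √(7 + (P + P)/(P + 3)) = √(7 + (2*P)/(3 + P)) = √(7 + 2*P/(3 + P)))
N(v(-2), -111)/(-4967) - 42030/K = (-111 + √3*√((7 + 3*(-2))/(3 - 2)))²/(-4967) - 42030/(-719) = (-111 + √3*√((7 - 6)/1))²*(-1/4967) - 42030*(-1/719) = (-111 + √3*√(1*1))²*(-1/4967) + 42030/719 = (-111 + √3*√1)²*(-1/4967) + 42030/719 = (-111 + √3*1)²*(-1/4967) + 42030/719 = (-111 + √3)²*(-1/4967) + 42030/719 = -(-111 + √3)²/4967 + 42030/719 = 42030/719 - (-111 + √3)²/4967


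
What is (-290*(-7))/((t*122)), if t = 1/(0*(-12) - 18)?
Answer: -18270/61 ≈ -299.51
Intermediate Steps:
t = -1/18 (t = 1/(0 - 18) = 1/(-18) = -1/18 ≈ -0.055556)
(-290*(-7))/((t*122)) = (-290*(-7))/((-1/18*122)) = 2030/(-61/9) = 2030*(-9/61) = -18270/61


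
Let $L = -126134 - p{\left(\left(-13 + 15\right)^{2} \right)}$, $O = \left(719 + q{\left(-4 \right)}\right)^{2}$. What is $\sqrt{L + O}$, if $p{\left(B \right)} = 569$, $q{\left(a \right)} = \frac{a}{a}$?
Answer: $\sqrt{391697} \approx 625.86$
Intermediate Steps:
$q{\left(a \right)} = 1$
$O = 518400$ ($O = \left(719 + 1\right)^{2} = 720^{2} = 518400$)
$L = -126703$ ($L = -126134 - 569 = -126703$)
$\sqrt{L + O} = \sqrt{-126703 + 518400} = \sqrt{391697}$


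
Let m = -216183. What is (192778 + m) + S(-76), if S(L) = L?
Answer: -23481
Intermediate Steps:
(192778 + m) + S(-76) = (192778 - 216183) - 76 = -23405 - 76 = -23481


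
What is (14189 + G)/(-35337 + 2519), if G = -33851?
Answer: 9831/16409 ≈ 0.59912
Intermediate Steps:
(14189 + G)/(-35337 + 2519) = (14189 - 33851)/(-35337 + 2519) = -19662/(-32818) = -19662*(-1/32818) = 9831/16409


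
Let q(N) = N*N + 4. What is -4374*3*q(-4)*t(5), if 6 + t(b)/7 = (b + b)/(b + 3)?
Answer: 8726130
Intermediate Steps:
t(b) = -42 + 14*b/(3 + b) (t(b) = -42 + 7*((b + b)/(b + 3)) = -42 + 7*((2*b)/(3 + b)) = -42 + 7*(2*b/(3 + b)) = -42 + 14*b/(3 + b))
q(N) = 4 + N**2 (q(N) = N**2 + 4 = 4 + N**2)
-4374*3*q(-4)*t(5) = -4374*3*(4 + (-4)**2)*14*(-9 - 2*5)/(3 + 5) = -4374*3*(4 + 16)*14*(-9 - 10)/8 = -4374*3*20*14*(1/8)*(-19) = -262440*(-133)/4 = -4374*(-1995) = 8726130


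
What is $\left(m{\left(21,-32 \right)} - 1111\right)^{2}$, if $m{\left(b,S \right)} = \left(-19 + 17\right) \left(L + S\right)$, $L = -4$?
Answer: $1079521$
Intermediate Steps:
$m{\left(b,S \right)} = 8 - 2 S$ ($m{\left(b,S \right)} = \left(-19 + 17\right) \left(-4 + S\right) = - 2 \left(-4 + S\right) = 8 - 2 S$)
$\left(m{\left(21,-32 \right)} - 1111\right)^{2} = \left(\left(8 - -64\right) - 1111\right)^{2} = \left(\left(8 + 64\right) - 1111\right)^{2} = \left(72 - 1111\right)^{2} = \left(-1039\right)^{2} = 1079521$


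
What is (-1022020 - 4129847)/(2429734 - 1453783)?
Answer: -1717289/325317 ≈ -5.2788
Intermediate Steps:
(-1022020 - 4129847)/(2429734 - 1453783) = -5151867/975951 = -5151867*1/975951 = -1717289/325317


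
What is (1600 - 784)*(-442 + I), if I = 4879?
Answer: 3620592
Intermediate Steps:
(1600 - 784)*(-442 + I) = (1600 - 784)*(-442 + 4879) = 816*4437 = 3620592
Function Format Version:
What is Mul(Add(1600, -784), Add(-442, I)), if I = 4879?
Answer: 3620592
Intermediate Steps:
Mul(Add(1600, -784), Add(-442, I)) = Mul(Add(1600, -784), Add(-442, 4879)) = Mul(816, 4437) = 3620592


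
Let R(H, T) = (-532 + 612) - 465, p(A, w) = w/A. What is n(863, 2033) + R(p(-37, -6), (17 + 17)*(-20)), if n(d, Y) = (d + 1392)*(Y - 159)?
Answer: 4225485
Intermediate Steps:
n(d, Y) = (-159 + Y)*(1392 + d) (n(d, Y) = (1392 + d)*(-159 + Y) = (-159 + Y)*(1392 + d))
R(H, T) = -385 (R(H, T) = 80 - 465 = -385)
n(863, 2033) + R(p(-37, -6), (17 + 17)*(-20)) = (-221328 - 159*863 + 1392*2033 + 2033*863) - 385 = (-221328 - 137217 + 2829936 + 1754479) - 385 = 4225870 - 385 = 4225485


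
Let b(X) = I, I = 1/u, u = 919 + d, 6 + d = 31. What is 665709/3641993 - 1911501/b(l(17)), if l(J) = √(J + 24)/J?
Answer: -6571819558183683/3641993 ≈ -1.8045e+9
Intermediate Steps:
d = 25 (d = -6 + 31 = 25)
u = 944 (u = 919 + 25 = 944)
I = 1/944 ≈ 0.0010593
l(J) = √(24 + J)/J
b(X) = 1/944
665709/3641993 - 1911501/b(l(17)) = 665709/3641993 - 1911501/1/944 = 665709*(1/3641993) - 1911501*944 = 665709/3641993 - 1804456944 = -6571819558183683/3641993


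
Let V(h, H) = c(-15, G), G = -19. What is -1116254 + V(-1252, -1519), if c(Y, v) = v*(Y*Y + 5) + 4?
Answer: -1120620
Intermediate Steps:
c(Y, v) = 4 + v*(5 + Y**2) (c(Y, v) = v*(Y**2 + 5) + 4 = v*(5 + Y**2) + 4 = 4 + v*(5 + Y**2))
V(h, H) = -4366 (V(h, H) = 4 + 5*(-19) - 19*(-15)**2 = 4 - 95 - 19*225 = 4 - 95 - 4275 = -4366)
-1116254 + V(-1252, -1519) = -1116254 - 4366 = -1120620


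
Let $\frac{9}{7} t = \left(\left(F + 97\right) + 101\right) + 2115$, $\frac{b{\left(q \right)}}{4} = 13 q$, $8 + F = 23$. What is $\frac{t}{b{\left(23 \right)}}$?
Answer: $\frac{1358}{897} \approx 1.5139$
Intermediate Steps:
$F = 15$ ($F = -8 + 23 = 15$)
$b{\left(q \right)} = 52 q$ ($b{\left(q \right)} = 4 \cdot 13 q = 52 q$)
$t = \frac{5432}{3}$ ($t = \frac{7 \left(\left(\left(15 + 97\right) + 101\right) + 2115\right)}{9} = \frac{7 \left(\left(112 + 101\right) + 2115\right)}{9} = \frac{7 \left(213 + 2115\right)}{9} = \frac{7}{9} \cdot 2328 = \frac{5432}{3} \approx 1810.7$)
$\frac{t}{b{\left(23 \right)}} = \frac{5432}{3 \cdot 52 \cdot 23} = \frac{5432}{3 \cdot 1196} = \frac{5432}{3} \cdot \frac{1}{1196} = \frac{1358}{897}$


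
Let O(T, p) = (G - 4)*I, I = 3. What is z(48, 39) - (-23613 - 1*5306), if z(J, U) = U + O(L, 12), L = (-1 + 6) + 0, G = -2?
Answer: 28940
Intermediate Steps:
L = 5 (L = 5 + 0 = 5)
O(T, p) = -18 (O(T, p) = (-2 - 4)*3 = -6*3 = -18)
z(J, U) = -18 + U (z(J, U) = U - 18 = -18 + U)
z(48, 39) - (-23613 - 1*5306) = (-18 + 39) - (-23613 - 1*5306) = 21 - (-23613 - 5306) = 21 - 1*(-28919) = 21 + 28919 = 28940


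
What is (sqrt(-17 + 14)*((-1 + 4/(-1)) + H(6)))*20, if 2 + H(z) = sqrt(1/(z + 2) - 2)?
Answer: 5*I*sqrt(3)*(-28 + I*sqrt(30)) ≈ -47.434 - 242.49*I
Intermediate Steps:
H(z) = -2 + sqrt(-2 + 1/(2 + z)) (H(z) = -2 + sqrt(1/(z + 2) - 2) = -2 + sqrt(1/(2 + z) - 2) = -2 + sqrt(-2 + 1/(2 + z)))
(sqrt(-17 + 14)*((-1 + 4/(-1)) + H(6)))*20 = (sqrt(-17 + 14)*((-1 + 4/(-1)) + (-2 + sqrt((-3 - 2*6)/(2 + 6)))))*20 = (sqrt(-3)*((-1 + 4*(-1)) + (-2 + sqrt((-3 - 12)/8))))*20 = ((I*sqrt(3))*((-1 - 4) + (-2 + sqrt((1/8)*(-15)))))*20 = ((I*sqrt(3))*(-5 + (-2 + sqrt(-15/8))))*20 = ((I*sqrt(3))*(-5 + (-2 + I*sqrt(30)/4)))*20 = ((I*sqrt(3))*(-7 + I*sqrt(30)/4))*20 = (I*sqrt(3)*(-7 + I*sqrt(30)/4))*20 = 20*I*sqrt(3)*(-7 + I*sqrt(30)/4)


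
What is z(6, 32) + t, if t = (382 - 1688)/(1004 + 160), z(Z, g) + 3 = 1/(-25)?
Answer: -60557/14550 ≈ -4.1620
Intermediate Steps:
z(Z, g) = -76/25 (z(Z, g) = -3 + 1/(-25) = -3 - 1/25 = -76/25)
t = -653/582 (t = -1306/1164 = -1306*1/1164 = -653/582 ≈ -1.1220)
z(6, 32) + t = -76/25 - 653/582 = -60557/14550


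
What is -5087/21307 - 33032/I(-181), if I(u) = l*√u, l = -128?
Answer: -5087/21307 - 4129*I*√181/2896 ≈ -0.23875 - 19.182*I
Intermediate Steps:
I(u) = -128*√u
-5087/21307 - 33032/I(-181) = -5087/21307 - 33032*I*√181/23168 = -5087/21307 - 4129*I*√181/2896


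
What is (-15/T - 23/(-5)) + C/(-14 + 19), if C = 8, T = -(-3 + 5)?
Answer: 137/10 ≈ 13.700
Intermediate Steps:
T = -2 (T = -1*2 = -2)
(-15/T - 23/(-5)) + C/(-14 + 19) = (-15/(-2) - 23/(-5)) + 8/(-14 + 19) = (-15*(-1/2) - 23*(-1/5)) + 8/5 = (15/2 + 23/5) + (1/5)*8 = 121/10 + 8/5 = 137/10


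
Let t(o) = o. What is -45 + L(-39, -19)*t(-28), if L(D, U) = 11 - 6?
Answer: -185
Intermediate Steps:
L(D, U) = 5
-45 + L(-39, -19)*t(-28) = -45 + 5*(-28) = -45 - 140 = -185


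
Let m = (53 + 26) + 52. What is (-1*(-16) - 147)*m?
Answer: -17161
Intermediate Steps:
m = 131 (m = 79 + 52 = 131)
(-1*(-16) - 147)*m = (-1*(-16) - 147)*131 = (16 - 147)*131 = -131*131 = -17161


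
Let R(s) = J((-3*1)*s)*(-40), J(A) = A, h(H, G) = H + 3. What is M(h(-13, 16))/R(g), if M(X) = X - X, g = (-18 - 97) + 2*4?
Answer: 0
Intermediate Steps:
h(H, G) = 3 + H
g = -107 (g = -115 + 8 = -107)
M(X) = 0
R(s) = 120*s (R(s) = ((-3*1)*s)*(-40) = -3*s*(-40) = 120*s)
M(h(-13, 16))/R(g) = 0/((120*(-107))) = 0/(-12840) = 0*(-1/12840) = 0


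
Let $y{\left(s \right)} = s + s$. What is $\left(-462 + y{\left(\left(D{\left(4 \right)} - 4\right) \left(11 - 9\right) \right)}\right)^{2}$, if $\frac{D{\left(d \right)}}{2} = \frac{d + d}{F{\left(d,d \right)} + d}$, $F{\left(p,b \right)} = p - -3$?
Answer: $\frac{26977636}{121} \approx 2.2296 \cdot 10^{5}$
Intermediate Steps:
$F{\left(p,b \right)} = 3 + p$ ($F{\left(p,b \right)} = p + 3 = 3 + p$)
$D{\left(d \right)} = \frac{4 d}{3 + 2 d}$ ($D{\left(d \right)} = 2 \frac{d + d}{\left(3 + d\right) + d} = 2 \frac{2 d}{3 + 2 d} = \frac{4 d}{3 + 2 d}$)
$y{\left(s \right)} = 2 s$
$\left(-462 + y{\left(\left(D{\left(4 \right)} - 4\right) \left(11 - 9\right) \right)}\right)^{2} = \left(-462 + 2 \left(4 \cdot 4 \frac{1}{3 + 2 \cdot 4} - 4\right) \left(11 - 9\right)\right)^{2} = \left(-462 + 2 \left(4 \cdot 4 \frac{1}{3 + 8} - 4\right) 2\right)^{2} = \left(-462 + 2 \left(4 \cdot 4 \cdot \frac{1}{11} - 4\right) 2\right)^{2} = \left(-462 + 2 \left(\frac{16}{11} - 4\right) 2\right)^{2} = \left(-462 + 2 \left(\left(- \frac{28}{11}\right) 2\right)\right)^{2} = \left(-462 + 2 \left(- \frac{56}{11}\right)\right)^{2} = \left(-462 - \frac{112}{11}\right)^{2} = \left(- \frac{5194}{11}\right)^{2} = \frac{26977636}{121}$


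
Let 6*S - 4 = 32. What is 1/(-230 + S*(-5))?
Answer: -1/260 ≈ -0.0038462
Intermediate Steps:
S = 6 (S = ⅔ + (⅙)*32 = ⅔ + 16/3 = 6)
1/(-230 + S*(-5)) = 1/(-230 + 6*(-5)) = 1/(-230 - 30) = 1/(-260) = -1/260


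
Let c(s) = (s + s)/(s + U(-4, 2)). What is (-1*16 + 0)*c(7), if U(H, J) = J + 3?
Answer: -56/3 ≈ -18.667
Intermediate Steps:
U(H, J) = 3 + J
c(s) = 2*s/(5 + s) (c(s) = (s + s)/(s + (3 + 2)) = (2*s)/(s + 5) = (2*s)/(5 + s) = 2*s/(5 + s))
(-1*16 + 0)*c(7) = (-1*16 + 0)*(2*7/(5 + 7)) = (-16 + 0)*(2*7/12) = -32*7/12 = -16*7/6 = -56/3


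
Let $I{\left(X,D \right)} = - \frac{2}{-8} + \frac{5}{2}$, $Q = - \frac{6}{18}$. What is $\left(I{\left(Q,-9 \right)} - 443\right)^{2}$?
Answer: $\frac{3101121}{16} \approx 1.9382 \cdot 10^{5}$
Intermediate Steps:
$Q = - \frac{1}{3}$ ($Q = \left(-6\right) \frac{1}{18} = - \frac{1}{3} \approx -0.33333$)
$I{\left(X,D \right)} = \frac{11}{4}$ ($I{\left(X,D \right)} = \left(-2\right) \left(- \frac{1}{8}\right) + 5 \cdot \frac{1}{2} = \frac{1}{4} + \frac{5}{2} = \frac{11}{4}$)
$\left(I{\left(Q,-9 \right)} - 443\right)^{2} = \left(\frac{11}{4} - 443\right)^{2} = \left(- \frac{1761}{4}\right)^{2} = \frac{3101121}{16}$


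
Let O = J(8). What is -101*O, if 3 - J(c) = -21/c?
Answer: -4545/8 ≈ -568.13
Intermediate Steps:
J(c) = 3 + 21/c (J(c) = 3 - (-21)/c = 3 + 21/c)
O = 45/8 (O = 3 + 21/8 = 45/8 ≈ 5.6250)
-101*O = -101*45/8 = -4545/8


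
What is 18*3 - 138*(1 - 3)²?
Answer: -498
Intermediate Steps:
18*3 - 138*(1 - 3)² = 54 - 138*(-2)² = 54 - 138*4 = 54 - 552 = -498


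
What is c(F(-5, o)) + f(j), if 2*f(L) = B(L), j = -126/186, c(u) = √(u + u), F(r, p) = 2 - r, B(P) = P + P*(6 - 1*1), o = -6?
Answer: -63/31 + √14 ≈ 1.7094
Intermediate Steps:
B(P) = 6*P (B(P) = P + P*(6 - 1) = P + P*5 = P + 5*P = 6*P)
c(u) = √2*√u (c(u) = √(2*u) = √2*√u)
j = -21/31 (j = -126*1/186 = -21/31 ≈ -0.67742)
f(L) = 3*L (f(L) = (6*L)/2 = 3*L)
c(F(-5, o)) + f(j) = √2*√(2 - 1*(-5)) + 3*(-21/31) = √2*√(2 + 5) - 63/31 = √2*√7 - 63/31 = √14 - 63/31 = -63/31 + √14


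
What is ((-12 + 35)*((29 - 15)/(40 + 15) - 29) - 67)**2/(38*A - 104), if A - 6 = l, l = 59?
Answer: 801921152/3578575 ≈ 224.09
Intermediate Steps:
A = 65 (A = 6 + 59 = 65)
((-12 + 35)*((29 - 15)/(40 + 15) - 29) - 67)**2/(38*A - 104) = ((-12 + 35)*((29 - 15)/(40 + 15) - 29) - 67)**2/(38*65 - 104) = (23*(14/55 - 29) - 67)**2/(2470 - 104) = (23*(14*(1/55) - 29) - 67)**2/2366 = (23*(14/55 - 29) - 67)**2*(1/2366) = (23*(-1581/55) - 67)**2*(1/2366) = (-36363/55 - 67)**2*(1/2366) = (-40048/55)**2*(1/2366) = (1603842304/3025)*(1/2366) = 801921152/3578575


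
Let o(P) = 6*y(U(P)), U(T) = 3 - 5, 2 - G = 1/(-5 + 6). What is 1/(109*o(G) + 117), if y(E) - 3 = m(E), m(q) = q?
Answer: 1/771 ≈ 0.0012970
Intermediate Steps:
G = 1 (G = 2 - 1/(-5 + 6) = 2 - 1/1 = 2 - 1*1 = 2 - 1 = 1)
U(T) = -2
y(E) = 3 + E
o(P) = 6 (o(P) = 6*(3 - 2) = 6*1 = 6)
1/(109*o(G) + 117) = 1/(109*6 + 117) = 1/(654 + 117) = 1/771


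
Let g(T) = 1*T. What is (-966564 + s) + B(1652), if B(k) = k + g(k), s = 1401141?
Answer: 437881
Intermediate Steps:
g(T) = T
B(k) = 2*k (B(k) = k + k = 2*k)
(-966564 + s) + B(1652) = (-966564 + 1401141) + 2*1652 = 434577 + 3304 = 437881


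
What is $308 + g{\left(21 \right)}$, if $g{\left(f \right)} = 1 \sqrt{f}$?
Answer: $308 + \sqrt{21} \approx 312.58$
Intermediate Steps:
$g{\left(f \right)} = \sqrt{f}$
$308 + g{\left(21 \right)} = 308 + \sqrt{21}$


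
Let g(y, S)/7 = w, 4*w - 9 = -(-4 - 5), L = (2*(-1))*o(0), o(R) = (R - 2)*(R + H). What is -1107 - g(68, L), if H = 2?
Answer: -2277/2 ≈ -1138.5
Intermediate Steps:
o(R) = (-2 + R)*(2 + R) (o(R) = (R - 2)*(R + 2) = (-2 + R)*(2 + R))
L = 8 (L = (2*(-1))*(-4 + 0²) = -2*(-4 + 0) = -2*(-4) = 8)
w = 9/2 (w = 9/4 + (-(-4 - 5))/4 = 9/4 + (-1*(-9))/4 = 9/4 + (¼)*9 = 9/4 + 9/4 = 9/2 ≈ 4.5000)
g(y, S) = 63/2 (g(y, S) = 7*(9/2) = 63/2)
-1107 - g(68, L) = -1107 - 1*63/2 = -1107 - 63/2 = -2277/2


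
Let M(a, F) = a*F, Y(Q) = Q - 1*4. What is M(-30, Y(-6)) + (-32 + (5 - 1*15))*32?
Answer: -1044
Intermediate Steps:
Y(Q) = -4 + Q (Y(Q) = Q - 4 = -4 + Q)
M(a, F) = F*a
M(-30, Y(-6)) + (-32 + (5 - 1*15))*32 = (-4 - 6)*(-30) + (-32 + (5 - 1*15))*32 = -10*(-30) + (-32 + (5 - 15))*32 = 300 + (-32 - 10)*32 = 300 - 42*32 = 300 - 1344 = -1044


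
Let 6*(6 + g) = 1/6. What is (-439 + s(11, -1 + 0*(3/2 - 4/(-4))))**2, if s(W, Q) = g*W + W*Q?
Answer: 344659225/1296 ≈ 2.6594e+5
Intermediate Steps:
g = -215/36 (g = -6 + (1/6)/6 = -6 + (1/6)*(1/6) = -6 + 1/36 = -215/36 ≈ -5.9722)
s(W, Q) = -215*W/36 + Q*W (s(W, Q) = -215*W/36 + W*Q = -215*W/36 + Q*W)
(-439 + s(11, -1 + 0*(3/2 - 4/(-4))))**2 = (-439 + (1/36)*11*(-215 + 36*(-1 + 0*(3/2 - 4/(-4)))))**2 = (-439 + (1/36)*11*(-215 + 36*(-1 + 0*(3*(1/2) - 4*(-1/4)))))**2 = (-439 + (1/36)*11*(-215 + 36*(-1 + 0*(3/2 + 1))))**2 = (-439 + (1/36)*11*(-215 + 36*(-1 + 0*(5/2))))**2 = (-439 + (1/36)*11*(-215 + 36*(-1 + 0)))**2 = (-439 + (1/36)*11*(-215 + 36*(-1)))**2 = (-439 + (1/36)*11*(-215 - 36))**2 = (-439 + (1/36)*11*(-251))**2 = (-439 - 2761/36)**2 = (-18565/36)**2 = 344659225/1296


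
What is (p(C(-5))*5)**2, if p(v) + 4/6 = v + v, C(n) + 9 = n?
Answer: 184900/9 ≈ 20544.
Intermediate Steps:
C(n) = -9 + n
p(v) = -2/3 + 2*v (p(v) = -2/3 + (v + v) = -2/3 + 2*v)
(p(C(-5))*5)**2 = ((-2/3 + 2*(-9 - 5))*5)**2 = ((-2/3 + 2*(-14))*5)**2 = ((-2/3 - 28)*5)**2 = (-86/3*5)**2 = (-430/3)**2 = 184900/9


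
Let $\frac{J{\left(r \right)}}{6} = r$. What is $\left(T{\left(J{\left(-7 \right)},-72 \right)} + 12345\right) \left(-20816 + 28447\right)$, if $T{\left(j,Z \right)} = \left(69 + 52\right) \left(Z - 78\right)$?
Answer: $-44297955$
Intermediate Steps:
$J{\left(r \right)} = 6 r$
$T{\left(j,Z \right)} = -9438 + 121 Z$ ($T{\left(j,Z \right)} = 121 \left(-78 + Z\right) = -9438 + 121 Z$)
$\left(T{\left(J{\left(-7 \right)},-72 \right)} + 12345\right) \left(-20816 + 28447\right) = \left(\left(-9438 + 121 \left(-72\right)\right) + 12345\right) \left(-20816 + 28447\right) = \left(\left(-9438 - 8712\right) + 12345\right) 7631 = \left(-18150 + 12345\right) 7631 = \left(-5805\right) 7631 = -44297955$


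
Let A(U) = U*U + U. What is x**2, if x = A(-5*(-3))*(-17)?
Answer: 16646400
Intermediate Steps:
A(U) = U + U**2 (A(U) = U**2 + U = U + U**2)
x = -4080 (x = ((-5*(-3))*(1 - 5*(-3)))*(-17) = (15*(1 + 15))*(-17) = (15*16)*(-17) = 240*(-17) = -4080)
x**2 = (-4080)**2 = 16646400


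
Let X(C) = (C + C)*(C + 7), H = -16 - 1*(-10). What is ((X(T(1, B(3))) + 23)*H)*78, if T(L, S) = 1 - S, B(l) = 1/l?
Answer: -15548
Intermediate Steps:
B(l) = 1/l
H = -6 (H = -16 + 10 = -6)
X(C) = 2*C*(7 + C) (X(C) = (2*C)*(7 + C) = 2*C*(7 + C))
((X(T(1, B(3))) + 23)*H)*78 = ((2*(1 - 1/3)*(7 + (1 - 1/3)) + 23)*(-6))*78 = ((2*(2/3)*(7 + 2/3) + 23)*(-6))*78 = ((2*(2/3)*(23/3) + 23)*(-6))*78 = ((92/9 + 23)*(-6))*78 = ((299/9)*(-6))*78 = -598/3*78 = -15548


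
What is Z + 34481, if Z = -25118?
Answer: 9363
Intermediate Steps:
Z + 34481 = -25118 + 34481 = 9363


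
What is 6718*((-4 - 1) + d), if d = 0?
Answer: -33590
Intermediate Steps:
6718*((-4 - 1) + d) = 6718*((-4 - 1) + 0) = 6718*(-5 + 0) = 6718*(-5) = -33590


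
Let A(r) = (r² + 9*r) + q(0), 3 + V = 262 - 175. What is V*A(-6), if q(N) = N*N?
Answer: -1512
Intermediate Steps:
V = 84 (V = -3 + (262 - 175) = -3 + 87 = 84)
q(N) = N²
A(r) = r² + 9*r (A(r) = (r² + 9*r) + 0² = (r² + 9*r) + 0 = r² + 9*r)
V*A(-6) = 84*(-6*(9 - 6)) = 84*(-6*3) = 84*(-18) = -1512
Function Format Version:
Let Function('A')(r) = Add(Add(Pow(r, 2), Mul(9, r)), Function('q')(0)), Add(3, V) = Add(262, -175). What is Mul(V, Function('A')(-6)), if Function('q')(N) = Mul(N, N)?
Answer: -1512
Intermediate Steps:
V = 84 (V = Add(-3, Add(262, -175)) = Add(-3, 87) = 84)
Function('q')(N) = Pow(N, 2)
Function('A')(r) = Add(Pow(r, 2), Mul(9, r)) (Function('A')(r) = Add(Add(Pow(r, 2), Mul(9, r)), Pow(0, 2)) = Add(Add(Pow(r, 2), Mul(9, r)), 0) = Add(Pow(r, 2), Mul(9, r)))
Mul(V, Function('A')(-6)) = Mul(84, Mul(-6, Add(9, -6))) = Mul(84, Mul(-6, 3)) = Mul(84, -18) = -1512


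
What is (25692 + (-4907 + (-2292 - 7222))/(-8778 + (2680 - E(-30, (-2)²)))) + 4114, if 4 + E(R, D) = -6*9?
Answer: 180042661/6040 ≈ 29808.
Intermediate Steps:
E(R, D) = -58 (E(R, D) = -4 - 6*9 = -4 - 54 = -58)
(25692 + (-4907 + (-2292 - 7222))/(-8778 + (2680 - E(-30, (-2)²)))) + 4114 = (25692 + (-4907 + (-2292 - 7222))/(-8778 + (2680 - 1*(-58)))) + 4114 = (25692 + (-4907 - 9514)/(-8778 + (2680 + 58))) + 4114 = (25692 - 14421/(-8778 + 2738)) + 4114 = (25692 - 14421/(-6040)) + 4114 = (25692 - 14421*(-1/6040)) + 4114 = (25692 + 14421/6040) + 4114 = 155194101/6040 + 4114 = 180042661/6040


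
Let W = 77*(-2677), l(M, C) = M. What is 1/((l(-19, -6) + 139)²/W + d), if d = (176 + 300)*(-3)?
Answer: -206129/294366612 ≈ -0.00070025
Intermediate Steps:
W = -206129
d = -1428 (d = 476*(-3) = -1428)
1/((l(-19, -6) + 139)²/W + d) = 1/((-19 + 139)²/(-206129) - 1428) = 1/(120²*(-1/206129) - 1428) = 1/(14400*(-1/206129) - 1428) = 1/(-14400/206129 - 1428) = 1/(-294366612/206129) = -206129/294366612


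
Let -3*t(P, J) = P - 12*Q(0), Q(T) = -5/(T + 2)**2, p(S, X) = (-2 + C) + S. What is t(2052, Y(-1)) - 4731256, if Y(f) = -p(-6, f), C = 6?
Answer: -4731945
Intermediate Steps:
p(S, X) = 4 + S (p(S, X) = (-2 + 6) + S = 4 + S)
Y(f) = 2 (Y(f) = -(4 - 6) = -1*(-2) = 2)
Q(T) = -5/(2 + T)**2
t(P, J) = -5 - P/3 (t(P, J) = -(P - (-60)/(2 + 0)**2)/3 = -(P - (-60)/2**2)/3 = -(P - (-60)/4)/3 = -(P - 12*(-5/4))/3 = -(P + 15)/3 = -(15 + P)/3 = -5 - P/3)
t(2052, Y(-1)) - 4731256 = (-5 - 1/3*2052) - 4731256 = (-5 - 684) - 4731256 = -689 - 4731256 = -4731945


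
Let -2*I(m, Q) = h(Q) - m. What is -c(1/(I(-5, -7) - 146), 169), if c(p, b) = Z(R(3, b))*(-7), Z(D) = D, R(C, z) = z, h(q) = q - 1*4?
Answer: 1183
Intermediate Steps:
h(q) = -4 + q (h(q) = q - 4 = -4 + q)
I(m, Q) = 2 + m/2 - Q/2 (I(m, Q) = -((-4 + Q) - m)/2 = -(-4 + Q - m)/2 = 2 + m/2 - Q/2)
c(p, b) = -7*b (c(p, b) = b*(-7) = -7*b)
-c(1/(I(-5, -7) - 146), 169) = -(-7)*169 = -1*(-1183) = 1183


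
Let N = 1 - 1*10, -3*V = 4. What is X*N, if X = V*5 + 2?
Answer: 42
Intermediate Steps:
V = -4/3 (V = -⅓*4 = -4/3 ≈ -1.3333)
X = -14/3 (X = -4/3*5 + 2 = -20/3 + 2 = -14/3 ≈ -4.6667)
N = -9 (N = 1 - 10 = -9)
X*N = -14/3*(-9) = 42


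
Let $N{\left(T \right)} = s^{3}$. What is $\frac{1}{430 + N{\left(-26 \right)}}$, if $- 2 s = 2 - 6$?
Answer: $\frac{1}{438} \approx 0.0022831$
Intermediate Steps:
$s = 2$ ($s = - \frac{2 - 6}{2} = \left(- \frac{1}{2}\right) \left(-4\right) = 2$)
$N{\left(T \right)} = 8$ ($N{\left(T \right)} = 2^{3} = 8$)
$\frac{1}{430 + N{\left(-26 \right)}} = \frac{1}{430 + 8} = \frac{1}{438}$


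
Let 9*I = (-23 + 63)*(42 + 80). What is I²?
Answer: 23814400/81 ≈ 2.9401e+5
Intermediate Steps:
I = 4880/9 (I = ((-23 + 63)*(42 + 80))/9 = (40*122)/9 = (⅑)*4880 = 4880/9 ≈ 542.22)
I² = (4880/9)² = 23814400/81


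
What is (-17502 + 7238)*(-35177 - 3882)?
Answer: 400901576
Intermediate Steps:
(-17502 + 7238)*(-35177 - 3882) = -10264*(-39059) = 400901576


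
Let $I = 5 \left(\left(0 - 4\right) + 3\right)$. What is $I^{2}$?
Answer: $25$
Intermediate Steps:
$I = -5$ ($I = 5 \left(-4 + 3\right) = 5 \left(-1\right) = -5$)
$I^{2} = \left(-5\right)^{2} = 25$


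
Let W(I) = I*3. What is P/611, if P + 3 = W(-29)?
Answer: -90/611 ≈ -0.14730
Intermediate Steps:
W(I) = 3*I
P = -90 (P = -3 + 3*(-29) = -3 - 87 = -90)
P/611 = -90/611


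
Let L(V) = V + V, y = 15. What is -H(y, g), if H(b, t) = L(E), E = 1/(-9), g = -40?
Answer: 2/9 ≈ 0.22222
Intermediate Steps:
E = -⅑ ≈ -0.11111
L(V) = 2*V
H(b, t) = -2/9 (H(b, t) = 2*(-⅑) = -2/9)
-H(y, g) = -1*(-2/9) = 2/9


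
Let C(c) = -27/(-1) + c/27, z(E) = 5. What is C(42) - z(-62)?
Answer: 212/9 ≈ 23.556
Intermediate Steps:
C(c) = 27 + c/27 (C(c) = -27*(-1) + c*(1/27) = 27 + c/27)
C(42) - z(-62) = (27 + (1/27)*42) - 1*5 = (27 + 14/9) - 5 = 257/9 - 5 = 212/9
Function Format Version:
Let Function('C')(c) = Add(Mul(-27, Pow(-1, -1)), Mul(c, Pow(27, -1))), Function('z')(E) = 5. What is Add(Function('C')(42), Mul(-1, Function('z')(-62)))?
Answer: Rational(212, 9) ≈ 23.556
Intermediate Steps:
Function('C')(c) = Add(27, Mul(Rational(1, 27), c)) (Function('C')(c) = Add(Mul(-27, -1), Mul(c, Rational(1, 27))) = Add(27, Mul(Rational(1, 27), c)))
Add(Function('C')(42), Mul(-1, Function('z')(-62))) = Add(Add(27, Mul(Rational(1, 27), 42)), Mul(-1, 5)) = Add(Add(27, Rational(14, 9)), -5) = Add(Rational(257, 9), -5) = Rational(212, 9)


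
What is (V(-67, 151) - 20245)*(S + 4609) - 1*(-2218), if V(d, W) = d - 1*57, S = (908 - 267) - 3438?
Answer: -36906410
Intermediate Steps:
S = -2797 (S = 641 - 3438 = -2797)
V(d, W) = -57 + d (V(d, W) = d - 57 = -57 + d)
(V(-67, 151) - 20245)*(S + 4609) - 1*(-2218) = ((-57 - 67) - 20245)*(-2797 + 4609) - 1*(-2218) = (-124 - 20245)*1812 + 2218 = -20369*1812 + 2218 = -36908628 + 2218 = -36906410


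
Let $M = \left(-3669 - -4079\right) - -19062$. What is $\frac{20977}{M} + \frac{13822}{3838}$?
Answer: $\frac{174825855}{37366768} \approx 4.6786$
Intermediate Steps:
$M = 19472$ ($M = \left(-3669 + 4079\right) + 19062 = 410 + 19062 = 19472$)
$\frac{20977}{M} + \frac{13822}{3838} = \frac{20977}{19472} + \frac{13822}{3838} = 20977 \cdot \frac{1}{19472} + 13822 \cdot \frac{1}{3838} = \frac{20977}{19472} + \frac{6911}{1919} = \frac{174825855}{37366768}$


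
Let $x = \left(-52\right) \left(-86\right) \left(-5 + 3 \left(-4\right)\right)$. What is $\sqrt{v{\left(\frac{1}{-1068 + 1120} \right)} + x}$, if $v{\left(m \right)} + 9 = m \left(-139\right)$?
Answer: $\frac{i \sqrt{51400115}}{26} \approx 275.75 i$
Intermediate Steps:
$v{\left(m \right)} = -9 - 139 m$ ($v{\left(m \right)} = -9 + m \left(-139\right) = -9 - 139 m$)
$x = -76024$ ($x = 4472 \left(-5 - 12\right) = 4472 \left(-17\right) = -76024$)
$\sqrt{v{\left(\frac{1}{-1068 + 1120} \right)} + x} = \sqrt{\left(-9 - \frac{139}{-1068 + 1120}\right) - 76024} = \sqrt{\left(-9 - \frac{139}{52}\right) - 76024} = \sqrt{- \frac{607}{52} - 76024} = \sqrt{- \frac{3953855}{52}} = \frac{i \sqrt{51400115}}{26}$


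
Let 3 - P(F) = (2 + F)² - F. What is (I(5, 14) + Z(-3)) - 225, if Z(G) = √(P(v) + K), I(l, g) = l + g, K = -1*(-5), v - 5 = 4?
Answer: -206 + 2*I*√26 ≈ -206.0 + 10.198*I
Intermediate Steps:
v = 9 (v = 5 + 4 = 9)
K = 5
P(F) = 3 + F - (2 + F)² (P(F) = 3 - ((2 + F)² - F) = 3 + (F - (2 + F)²) = 3 + F - (2 + F)²)
I(l, g) = g + l
Z(G) = 2*I*√26 (Z(G) = √((3 + 9 - (2 + 9)²) + 5) = √((3 + 9 - 1*11²) + 5) = √((3 + 9 - 1*121) + 5) = √((3 + 9 - 121) + 5) = √(-109 + 5) = √(-104) = 2*I*√26)
(I(5, 14) + Z(-3)) - 225 = ((14 + 5) + 2*I*√26) - 225 = (19 + 2*I*√26) - 225 = -206 + 2*I*√26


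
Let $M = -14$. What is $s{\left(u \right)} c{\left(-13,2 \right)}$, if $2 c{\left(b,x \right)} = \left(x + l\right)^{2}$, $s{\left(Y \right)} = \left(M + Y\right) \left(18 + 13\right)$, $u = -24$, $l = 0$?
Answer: $-2356$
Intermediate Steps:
$s{\left(Y \right)} = -434 + 31 Y$ ($s{\left(Y \right)} = \left(-14 + Y\right) \left(18 + 13\right) = \left(-14 + Y\right) 31 = -434 + 31 Y$)
$c{\left(b,x \right)} = \frac{x^{2}}{2}$ ($c{\left(b,x \right)} = \frac{\left(x + 0\right)^{2}}{2} = \frac{x^{2}}{2}$)
$s{\left(u \right)} c{\left(-13,2 \right)} = \left(-434 + 31 \left(-24\right)\right) \frac{2^{2}}{2} = \left(-434 - 744\right) \frac{1}{2} \cdot 4 = \left(-1178\right) 2 = -2356$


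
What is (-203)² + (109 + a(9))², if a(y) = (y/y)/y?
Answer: 4302253/81 ≈ 53114.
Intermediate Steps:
a(y) = 1/y
(-203)² + (109 + a(9))² = (-203)² + (109 + 1/9)² = 41209 + (109 + ⅑)² = 41209 + (982/9)² = 41209 + 964324/81 = 4302253/81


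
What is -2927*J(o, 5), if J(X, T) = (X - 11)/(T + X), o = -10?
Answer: -61467/5 ≈ -12293.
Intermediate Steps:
J(X, T) = (-11 + X)/(T + X)
-2927*J(o, 5) = -2927*(-11 - 10)/(5 - 10) = -2927*(-21)/(-5) = -(-2927)*(-21)/5 = -2927*21/5 = -61467/5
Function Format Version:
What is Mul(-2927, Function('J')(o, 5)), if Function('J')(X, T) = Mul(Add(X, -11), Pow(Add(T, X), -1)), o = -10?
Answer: Rational(-61467, 5) ≈ -12293.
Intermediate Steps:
Function('J')(X, T) = Mul(Pow(Add(T, X), -1), Add(-11, X)) (Function('J')(X, T) = Mul(Add(-11, X), Pow(Add(T, X), -1)) = Mul(Pow(Add(T, X), -1), Add(-11, X)))
Mul(-2927, Function('J')(o, 5)) = Mul(-2927, Mul(Pow(Add(5, -10), -1), Add(-11, -10))) = Mul(-2927, Mul(Pow(-5, -1), -21)) = Mul(-2927, Mul(Rational(-1, 5), -21)) = Mul(-2927, Rational(21, 5)) = Rational(-61467, 5)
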